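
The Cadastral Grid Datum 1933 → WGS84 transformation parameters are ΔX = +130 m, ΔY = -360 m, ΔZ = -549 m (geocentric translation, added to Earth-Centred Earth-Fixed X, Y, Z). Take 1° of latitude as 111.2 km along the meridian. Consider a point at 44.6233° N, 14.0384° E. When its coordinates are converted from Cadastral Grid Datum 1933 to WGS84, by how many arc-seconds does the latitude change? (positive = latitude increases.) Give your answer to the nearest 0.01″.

sin φ = 0.702443, cos φ = 0.711740, sin λ = 0.242572, cos λ = 0.970133.
North component: ΔN = −sin φ cos λ·ΔX − sin φ sin λ·ΔY + cos φ·ΔZ = −(0.702443)(0.970133)(130) − (0.702443)(0.242572)(-360) + (0.711740)(-549) = -417.99 m.
1° of latitude spans 111200 m, so Δφ = -417.99 / 111200 × 3600 = -13.532″.

Δφ = -13.53″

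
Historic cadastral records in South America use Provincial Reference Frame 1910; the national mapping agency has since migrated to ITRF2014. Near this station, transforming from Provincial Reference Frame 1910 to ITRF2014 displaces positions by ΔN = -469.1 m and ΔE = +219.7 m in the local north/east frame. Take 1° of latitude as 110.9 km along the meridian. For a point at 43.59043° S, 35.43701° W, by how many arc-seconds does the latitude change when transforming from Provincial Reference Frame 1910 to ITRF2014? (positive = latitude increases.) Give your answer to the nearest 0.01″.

1° of latitude = 110.9 km, so Δφ = -469.1 / 110900 = -0.0042299° = -15.228″.

Δφ = -15.23″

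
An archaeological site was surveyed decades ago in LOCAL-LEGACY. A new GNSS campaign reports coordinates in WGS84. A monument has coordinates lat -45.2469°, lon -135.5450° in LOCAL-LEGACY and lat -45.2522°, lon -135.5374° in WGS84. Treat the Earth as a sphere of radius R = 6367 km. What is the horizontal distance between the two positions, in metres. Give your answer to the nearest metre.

Δφ = -45.2522° − -45.2469° = -0.0053°; Δλ = -135.5374° − -135.5450° = +0.0076°.
1° along a meridian = πR/180 = 111125 m.
ΔN = Δφ × 111125 = -589.0 m; ΔE = Δλ × 111125 × cos(-45.2469°) = +0.0076 × 111125 × 0.704053 = 594.6 m.
Distance = √(ΔE² + ΔN²) = √(594.6² + (-589.0)²) = 836.9 m.

837 m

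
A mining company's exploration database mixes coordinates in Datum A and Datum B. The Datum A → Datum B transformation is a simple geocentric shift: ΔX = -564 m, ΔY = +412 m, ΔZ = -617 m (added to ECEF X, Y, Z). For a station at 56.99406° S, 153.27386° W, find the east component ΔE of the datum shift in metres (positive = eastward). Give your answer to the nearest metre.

ΔE = -622 m

At φ = -56.99406°, λ = -153.27386°: sin φ = -0.838614, cos φ = 0.544726, sin λ = -0.449727, cos λ = -0.893166.
ΔE = −sin λ·ΔX + cos λ·ΔY = −(-0.449727)·(-564) + (-0.893166)·(412) = -621.63 m.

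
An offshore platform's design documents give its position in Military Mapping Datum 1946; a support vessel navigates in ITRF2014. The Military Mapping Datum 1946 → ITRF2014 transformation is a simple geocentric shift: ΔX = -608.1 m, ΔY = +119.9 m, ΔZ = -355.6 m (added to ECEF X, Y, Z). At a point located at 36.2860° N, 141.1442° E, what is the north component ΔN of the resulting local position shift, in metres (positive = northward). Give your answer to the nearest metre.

At φ = 36.2860°, λ = 141.1442°: sin φ = 0.591816, cos φ = 0.806073, sin λ = 0.627363, cos λ = -0.778727.
ΔN = −sin φ cos λ·ΔX − sin φ sin λ·ΔY + cos φ·ΔZ = −(0.591816)(-0.778727)(-608.1) − (0.591816)(0.627363)(119.9) + (0.806073)(-355.6) = -611.41 m.

ΔN = -611 m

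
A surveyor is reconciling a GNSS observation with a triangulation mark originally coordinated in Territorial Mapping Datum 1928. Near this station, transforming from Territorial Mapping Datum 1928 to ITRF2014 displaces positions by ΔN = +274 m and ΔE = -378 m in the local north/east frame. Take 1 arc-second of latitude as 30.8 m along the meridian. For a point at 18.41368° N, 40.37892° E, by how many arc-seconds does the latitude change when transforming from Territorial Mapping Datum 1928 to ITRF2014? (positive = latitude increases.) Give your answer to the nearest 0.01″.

Δφ = 8.90″

1″ of latitude = 30.80 m, so Δφ = 274.0 / 30.80 = 8.896″.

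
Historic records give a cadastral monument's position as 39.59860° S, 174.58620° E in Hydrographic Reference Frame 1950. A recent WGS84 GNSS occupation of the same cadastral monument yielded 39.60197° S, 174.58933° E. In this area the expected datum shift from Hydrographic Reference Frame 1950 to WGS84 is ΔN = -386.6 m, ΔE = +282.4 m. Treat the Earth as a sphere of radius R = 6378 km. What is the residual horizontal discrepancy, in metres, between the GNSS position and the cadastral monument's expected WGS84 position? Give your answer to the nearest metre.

Observed coordinate differences: Δφ = -0.00337°, Δλ = +0.00313°.
Converting to metres (1° lat = 111317 m, cos φ = 0.770529): observed ΔN = -375.1 m, observed ΔE = 268.5 m.
Subtracting the expected shift leaves a residual of -375.1 − (-386.6) = 11.5 m north and 268.5 − (282.4) = -13.9 m east.
Residual distance = √(11.5² + (-13.9)²) = 18.0 m.

18 m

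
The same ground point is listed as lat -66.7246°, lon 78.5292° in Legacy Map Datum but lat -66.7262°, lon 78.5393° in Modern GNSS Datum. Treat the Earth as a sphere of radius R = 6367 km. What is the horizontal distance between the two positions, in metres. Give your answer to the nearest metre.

Δφ = -66.7262° − -66.7246° = -0.0016°; Δλ = 78.5393° − 78.5292° = +0.0101°.
1° along a meridian = πR/180 = 111125 m.
ΔN = Δφ × 111125 = -177.8 m; ΔE = Δλ × 111125 × cos(-66.7246°) = +0.0101 × 111125 × 0.395151 = 443.5 m.
Distance = √(ΔE² + ΔN²) = √(443.5² + (-177.8)²) = 477.8 m.

478 m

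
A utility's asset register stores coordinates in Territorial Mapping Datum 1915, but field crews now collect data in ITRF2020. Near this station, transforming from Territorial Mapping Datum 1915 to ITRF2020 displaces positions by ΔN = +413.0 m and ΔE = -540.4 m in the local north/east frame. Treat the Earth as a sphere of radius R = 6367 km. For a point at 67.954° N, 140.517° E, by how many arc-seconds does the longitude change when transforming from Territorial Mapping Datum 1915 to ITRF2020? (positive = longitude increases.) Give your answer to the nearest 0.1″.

At latitude 67.954°, cos φ = 0.375351.
One radian of longitude at latitude φ spans R cos φ, so Δλ = ΔE / (R cos φ) = -540.4 / (6367000 × 0.375351) = -2.2612e-04 rad = -46.641″.

Δλ = -46.6″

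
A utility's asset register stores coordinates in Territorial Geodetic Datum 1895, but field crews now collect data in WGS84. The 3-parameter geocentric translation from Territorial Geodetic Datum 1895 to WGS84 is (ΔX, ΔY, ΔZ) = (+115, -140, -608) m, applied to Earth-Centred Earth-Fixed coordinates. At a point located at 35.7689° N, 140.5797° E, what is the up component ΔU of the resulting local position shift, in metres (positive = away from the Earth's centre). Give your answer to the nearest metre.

The local up (radial) axis is (cos φ cos λ, cos φ sin λ, sin φ), giving ΔU = -72.082 − 72.132 − 355.387 = -499.60 m.

ΔU = -500 m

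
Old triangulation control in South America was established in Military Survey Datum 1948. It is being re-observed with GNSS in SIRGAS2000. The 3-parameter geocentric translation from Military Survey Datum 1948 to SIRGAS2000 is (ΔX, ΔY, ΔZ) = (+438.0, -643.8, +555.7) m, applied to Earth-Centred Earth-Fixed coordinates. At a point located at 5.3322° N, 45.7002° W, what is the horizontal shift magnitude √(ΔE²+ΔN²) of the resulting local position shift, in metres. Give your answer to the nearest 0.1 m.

At φ = 5.3322°, λ = -45.7002°: sin φ = 0.092930, cos φ = 0.995673, sin λ = -0.715695, cos λ = 0.698413.
ΔE = −sin λ·ΔX + cos λ·ΔY = −(-0.715695)·(438.0) + (0.698413)·(-643.8) = -136.16 m.
ΔN = −sin φ cos λ·ΔX − sin φ sin λ·ΔY + cos φ·ΔZ = −(0.092930)(0.698413)(438.0) − (0.092930)(-0.715695)(-643.8) + (0.995673)(555.7) = 482.05 m.
Horizontal magnitude = √(ΔE² + ΔN²) = √((-136.16)² + 482.05²) = 500.91 m.

500.9 m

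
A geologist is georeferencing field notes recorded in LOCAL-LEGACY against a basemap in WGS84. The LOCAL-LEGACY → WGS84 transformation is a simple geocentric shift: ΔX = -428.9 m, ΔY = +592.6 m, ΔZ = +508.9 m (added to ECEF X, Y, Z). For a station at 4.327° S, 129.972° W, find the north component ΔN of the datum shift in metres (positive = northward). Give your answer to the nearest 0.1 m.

The local north axis is (−sin φ cos λ, −sin φ sin λ, cos φ), giving ΔN = 20.788 − 34.265 + 507.449 = 493.97 m.

ΔN = 494.0 m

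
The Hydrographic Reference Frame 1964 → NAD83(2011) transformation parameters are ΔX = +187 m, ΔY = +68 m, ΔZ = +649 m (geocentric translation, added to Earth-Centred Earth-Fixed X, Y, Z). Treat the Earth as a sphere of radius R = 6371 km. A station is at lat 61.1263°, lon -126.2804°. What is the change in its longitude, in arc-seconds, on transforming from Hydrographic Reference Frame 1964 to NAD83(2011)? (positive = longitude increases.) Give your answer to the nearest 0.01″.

Δλ = 7.41″

sin φ = 0.875686, cos φ = 0.482880, sin λ = -0.806131, cos λ = -0.591737.
East component: ΔE = −sin λ·ΔX + cos λ·ΔY = −(-0.806131)(187) + (-0.591737)(68) = 110.51 m.
1° of latitude spans πR/180 = 111195 m; at latitude φ, 1° of longitude spans that × cos φ = 53693.9 m, so Δλ = 110.51 / 53693.9 × 3600 = 7.409″.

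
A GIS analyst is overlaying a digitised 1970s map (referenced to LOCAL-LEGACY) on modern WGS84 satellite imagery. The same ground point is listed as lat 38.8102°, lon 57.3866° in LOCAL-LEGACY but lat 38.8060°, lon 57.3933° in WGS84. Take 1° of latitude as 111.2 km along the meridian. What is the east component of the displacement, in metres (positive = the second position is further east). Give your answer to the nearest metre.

Δφ = 38.8060° − 38.8102° = -0.0042°; Δλ = 57.3933° − 57.3866° = +0.0067°.
ΔN = Δφ × 111200 = -467.0 m; ΔE = Δλ × 111200 × cos(38.8102°) = +0.0067 × 111200 × 0.779226 = 580.6 m.

ΔE = 581 m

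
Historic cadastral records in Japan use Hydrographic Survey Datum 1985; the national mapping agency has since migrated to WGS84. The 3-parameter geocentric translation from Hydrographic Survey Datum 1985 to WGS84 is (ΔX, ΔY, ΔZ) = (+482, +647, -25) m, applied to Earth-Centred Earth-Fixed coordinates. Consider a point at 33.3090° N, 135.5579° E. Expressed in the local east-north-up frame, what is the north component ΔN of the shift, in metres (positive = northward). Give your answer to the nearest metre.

ΔN = -81 m

At φ = 33.3090°, λ = 135.5579°: sin φ = 0.549154, cos φ = 0.835721, sin λ = 0.700188, cos λ = -0.713958.
ΔN = −sin φ cos λ·ΔX − sin φ sin λ·ΔY + cos φ·ΔZ = −(0.549154)(-0.713958)(482) − (0.549154)(0.700188)(647) + (0.835721)(-25) = -80.69 m.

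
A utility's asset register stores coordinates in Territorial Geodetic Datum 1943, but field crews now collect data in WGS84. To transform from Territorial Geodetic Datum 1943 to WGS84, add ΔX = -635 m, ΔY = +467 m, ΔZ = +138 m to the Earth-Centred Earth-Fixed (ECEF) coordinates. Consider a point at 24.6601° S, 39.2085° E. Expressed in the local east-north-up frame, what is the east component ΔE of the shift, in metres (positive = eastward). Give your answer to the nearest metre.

At φ = -24.6601°, λ = 39.2085°: sin φ = -0.417234, cos φ = 0.908799, sin λ = 0.632144, cos λ = 0.774851.
ΔE = −sin λ·ΔX + cos λ·ΔY = −(0.632144)·(-635) + (0.774851)·(467) = 763.27 m.

ΔE = 763 m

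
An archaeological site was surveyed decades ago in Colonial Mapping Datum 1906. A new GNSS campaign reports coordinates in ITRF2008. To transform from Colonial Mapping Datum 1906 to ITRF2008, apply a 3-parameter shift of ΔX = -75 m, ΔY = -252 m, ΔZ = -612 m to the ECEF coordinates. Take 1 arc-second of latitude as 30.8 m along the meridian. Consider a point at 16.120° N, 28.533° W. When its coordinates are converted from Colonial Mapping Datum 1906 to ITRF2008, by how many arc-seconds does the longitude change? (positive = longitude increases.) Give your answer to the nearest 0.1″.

Δλ = -8.7″

sin φ = 0.277650, cos φ = 0.960682, sin λ = -0.477665, cos λ = 0.878542.
East component: ΔE = −sin λ·ΔX + cos λ·ΔY = −(-0.477665)(-75) + (0.878542)(-252) = -257.22 m.
1° of latitude spans 3600 × 30.80 = 110880 m; at latitude φ, 1° of longitude spans that × cos φ = 106520.5 m, so Δλ = -257.22 / 106520.5 × 3600 = -8.693″.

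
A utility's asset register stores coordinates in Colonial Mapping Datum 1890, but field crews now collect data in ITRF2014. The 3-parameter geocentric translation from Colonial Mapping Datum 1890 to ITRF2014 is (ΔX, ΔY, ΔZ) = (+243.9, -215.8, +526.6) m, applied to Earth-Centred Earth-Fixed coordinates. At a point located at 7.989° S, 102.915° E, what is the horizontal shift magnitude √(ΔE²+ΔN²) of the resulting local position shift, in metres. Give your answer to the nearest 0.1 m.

The local east axis at (φ, λ) is (−sin λ, cos λ, 0), so ΔE = −sin(102.915°)·243.9 + cos(102.915°)·(-215.8) = -189.50 m.
The local north axis is (−sin φ cos λ, −sin φ sin λ, cos φ), giving ΔN = -7.576 − 29.234 + 521.489 = 484.68 m.
Horizontal magnitude = √(ΔE² + ΔN²) = √((-189.50)² + 484.68²) = 520.41 m.

520.4 m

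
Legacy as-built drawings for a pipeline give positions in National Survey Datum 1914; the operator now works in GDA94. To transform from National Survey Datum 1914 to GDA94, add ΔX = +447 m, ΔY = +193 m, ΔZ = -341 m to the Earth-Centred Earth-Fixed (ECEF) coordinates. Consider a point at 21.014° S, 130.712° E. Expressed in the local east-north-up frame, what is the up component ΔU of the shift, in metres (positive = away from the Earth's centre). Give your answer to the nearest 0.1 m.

ΔU = -13.3 m

At φ = -21.014°, λ = 130.712°: sin φ = -0.358596, cos φ = 0.933493, sin λ = 0.757998, cos λ = -0.652257.
ΔU = cos φ cos λ·ΔX + cos φ sin λ·ΔY + sin φ·ΔZ = (0.933493)(-0.652257)(447) + (0.933493)(0.757998)(193) + (-0.358596)(-341) = -13.32 m.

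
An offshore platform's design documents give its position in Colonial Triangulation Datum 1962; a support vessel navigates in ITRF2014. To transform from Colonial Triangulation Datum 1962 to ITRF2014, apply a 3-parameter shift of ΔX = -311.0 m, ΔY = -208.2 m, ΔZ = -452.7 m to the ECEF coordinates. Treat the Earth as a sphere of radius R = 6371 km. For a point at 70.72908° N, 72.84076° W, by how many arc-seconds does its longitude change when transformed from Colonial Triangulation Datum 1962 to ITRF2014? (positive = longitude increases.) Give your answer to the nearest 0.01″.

sin φ = 0.943969, cos φ = 0.330035, sin λ = -0.955488, cos λ = 0.295028.
East component: ΔE = −sin λ·ΔX + cos λ·ΔY = −(-0.955488)(-311.0) + (0.295028)(-208.2) = -358.58 m.
1° of latitude spans πR/180 = 111195 m; at latitude φ, 1° of longitude spans that × cos φ = 36698.3 m, so Δλ = -358.58 / 36698.3 × 3600 = -35.176″.

Δλ = -35.18″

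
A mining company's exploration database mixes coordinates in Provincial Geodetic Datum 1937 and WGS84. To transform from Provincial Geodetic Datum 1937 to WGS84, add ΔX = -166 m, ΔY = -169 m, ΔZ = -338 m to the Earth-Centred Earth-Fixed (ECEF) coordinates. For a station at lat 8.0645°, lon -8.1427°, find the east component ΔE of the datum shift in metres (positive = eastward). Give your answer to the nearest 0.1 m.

ΔE = -190.8 m

The local east axis at (φ, λ) is (−sin λ, cos λ, 0), so ΔE = −sin(-8.1427°)·(-166) + cos(-8.1427°)·(-169) = -190.81 m.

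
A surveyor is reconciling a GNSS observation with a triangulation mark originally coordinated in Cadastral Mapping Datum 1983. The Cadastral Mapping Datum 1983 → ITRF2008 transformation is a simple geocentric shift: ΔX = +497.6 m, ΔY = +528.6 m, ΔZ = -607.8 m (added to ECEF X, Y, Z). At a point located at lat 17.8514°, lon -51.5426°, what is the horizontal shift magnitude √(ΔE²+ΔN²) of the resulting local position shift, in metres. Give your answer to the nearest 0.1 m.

902.7 m

At φ = 17.8514°, λ = -51.5426°: sin φ = 0.306549, cos φ = 0.951855, sin λ = -0.783071, cos λ = 0.621933.
ΔE = −sin λ·ΔX + cos λ·ΔY = −(-0.783071)·(497.6) + (0.621933)·(528.6) = 718.41 m.
ΔN = −sin φ cos λ·ΔX − sin φ sin λ·ΔY + cos φ·ΔZ = −(0.306549)(0.621933)(497.6) − (0.306549)(-0.783071)(528.6) + (0.951855)(-607.8) = -546.52 m.
Horizontal magnitude = √(ΔE² + ΔN²) = √(718.41² + (-546.52)²) = 902.66 m.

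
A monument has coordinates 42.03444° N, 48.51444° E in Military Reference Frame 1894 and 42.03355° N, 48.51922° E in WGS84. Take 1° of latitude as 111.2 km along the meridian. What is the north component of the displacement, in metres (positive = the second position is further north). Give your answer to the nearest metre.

Δφ = 42.03355° − 42.03444° = -0.00089°; Δλ = 48.51922° − 48.51444° = +0.00478°.
ΔN = Δφ × 111200 = -99.0 m; ΔE = Δλ × 111200 × cos(42.03444°) = +0.00478 × 111200 × 0.742742 = 394.8 m.

ΔN = -99 m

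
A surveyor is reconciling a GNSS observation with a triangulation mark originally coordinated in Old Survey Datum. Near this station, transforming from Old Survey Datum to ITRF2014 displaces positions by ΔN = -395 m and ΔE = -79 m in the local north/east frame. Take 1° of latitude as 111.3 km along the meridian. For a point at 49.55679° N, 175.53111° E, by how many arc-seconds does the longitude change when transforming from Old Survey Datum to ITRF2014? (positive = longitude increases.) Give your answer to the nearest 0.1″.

Δλ = -3.9″

At latitude 49.55679°, cos φ = 0.648694.
1° of longitude at this latitude = 111.3 × cos φ = 72.20 km, so Δλ = -79.0 / 72199.6 = -0.0010942° = -3.939″.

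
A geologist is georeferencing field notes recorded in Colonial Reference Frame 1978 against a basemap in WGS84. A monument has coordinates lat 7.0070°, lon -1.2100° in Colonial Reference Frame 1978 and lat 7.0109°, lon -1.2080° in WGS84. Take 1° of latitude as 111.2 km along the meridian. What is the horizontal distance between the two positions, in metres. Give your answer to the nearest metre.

487 m

Δφ = 7.0109° − 7.0070° = +0.0039°; Δλ = -1.2080° − -1.2100° = +0.0020°.
ΔN = Δφ × 111200 = 433.7 m; ΔE = Δλ × 111200 × cos(7.0070°) = +0.0020 × 111200 × 0.992531 = 220.7 m.
Distance = √(ΔE² + ΔN²) = √(220.7² + 433.7²) = 486.6 m.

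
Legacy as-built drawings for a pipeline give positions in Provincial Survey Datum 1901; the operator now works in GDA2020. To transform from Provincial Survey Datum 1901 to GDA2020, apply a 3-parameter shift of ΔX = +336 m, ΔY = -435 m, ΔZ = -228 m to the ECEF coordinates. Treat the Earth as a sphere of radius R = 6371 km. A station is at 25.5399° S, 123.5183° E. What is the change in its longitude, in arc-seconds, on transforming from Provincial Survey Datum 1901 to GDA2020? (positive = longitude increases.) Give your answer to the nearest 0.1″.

Δλ = -1.4″

sin φ = -0.431140, cos φ = 0.902285, sin λ = 0.833709, cos λ = -0.552203.
East component: ΔE = −sin λ·ΔX + cos λ·ΔY = −(0.833709)(336) + (-0.552203)(-435) = -39.92 m.
1° of latitude spans πR/180 = 111195 m; at latitude φ, 1° of longitude spans that × cos φ = 100329.5 m, so Δλ = -39.92 / 100329.5 × 3600 = -1.432″.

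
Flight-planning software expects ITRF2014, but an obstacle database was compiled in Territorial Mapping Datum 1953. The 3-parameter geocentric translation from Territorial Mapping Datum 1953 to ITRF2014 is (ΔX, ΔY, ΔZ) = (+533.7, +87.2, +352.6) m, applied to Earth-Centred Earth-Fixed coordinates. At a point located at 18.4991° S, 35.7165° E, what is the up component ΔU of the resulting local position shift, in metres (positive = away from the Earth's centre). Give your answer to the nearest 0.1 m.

The local up (radial) axis is (cos φ cos λ, cos φ sin λ, sin φ), giving ΔU = 410.929 + 48.275 − 111.876 = 347.33 m.

ΔU = 347.3 m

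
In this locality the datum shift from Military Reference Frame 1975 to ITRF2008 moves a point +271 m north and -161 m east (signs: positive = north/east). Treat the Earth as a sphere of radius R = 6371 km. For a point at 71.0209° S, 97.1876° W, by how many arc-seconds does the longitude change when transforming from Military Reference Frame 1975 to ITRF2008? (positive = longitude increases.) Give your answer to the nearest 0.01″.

Δλ = -16.03″

At latitude -71.0209°, cos φ = 0.325223.
One radian of longitude at latitude φ spans R cos φ, so Δλ = ΔE / (R cos φ) = -161.0 / (6371000 × 0.325223) = -7.7703e-05 rad = -16.027″.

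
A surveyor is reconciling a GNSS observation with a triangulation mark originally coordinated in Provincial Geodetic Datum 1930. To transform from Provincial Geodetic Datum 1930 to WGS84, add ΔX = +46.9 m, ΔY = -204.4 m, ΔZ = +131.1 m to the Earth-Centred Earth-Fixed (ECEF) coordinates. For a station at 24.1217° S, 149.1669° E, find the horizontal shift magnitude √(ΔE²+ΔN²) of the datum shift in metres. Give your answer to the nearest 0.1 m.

163.1 m

The local east axis at (φ, λ) is (−sin λ, cos λ, 0), so ΔE = −sin(149.1669°)·46.9 + cos(149.1669°)·(-204.4) = 151.47 m.
The local north axis is (−sin φ cos λ, −sin φ sin λ, cos φ), giving ΔN = -16.458 − 42.814 + 119.652 = 60.38 m.
Horizontal magnitude = √(ΔE² + ΔN²) = √(151.47² + 60.38²) = 163.06 m.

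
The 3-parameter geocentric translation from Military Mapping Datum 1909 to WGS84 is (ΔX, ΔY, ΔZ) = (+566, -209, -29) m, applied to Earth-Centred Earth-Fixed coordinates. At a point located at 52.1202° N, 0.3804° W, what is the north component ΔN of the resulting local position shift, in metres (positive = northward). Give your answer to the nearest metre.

The local north axis is (−sin φ cos λ, −sin φ sin λ, cos φ), giving ΔN = -446.734 − 1.095 − 17.806 = -465.64 m.

ΔN = -466 m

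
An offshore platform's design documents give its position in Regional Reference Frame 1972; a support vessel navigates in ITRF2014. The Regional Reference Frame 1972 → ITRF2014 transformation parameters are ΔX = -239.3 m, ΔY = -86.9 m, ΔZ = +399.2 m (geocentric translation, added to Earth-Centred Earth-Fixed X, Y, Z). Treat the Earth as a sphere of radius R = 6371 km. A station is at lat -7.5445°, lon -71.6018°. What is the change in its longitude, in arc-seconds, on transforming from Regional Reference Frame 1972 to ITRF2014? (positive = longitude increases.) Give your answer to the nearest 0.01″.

sin φ = -0.131296, cos φ = 0.991343, sin λ = -0.948886, cos λ = 0.315619.
East component: ΔE = −sin λ·ΔX + cos λ·ΔY = −(-0.948886)(-239.3) + (0.315619)(-86.9) = -254.50 m.
1° of latitude spans πR/180 = 111195 m; at latitude φ, 1° of longitude spans that × cos φ = 110232.3 m, so Δλ = -254.50 / 110232.3 × 3600 = -8.311″.

Δλ = -8.31″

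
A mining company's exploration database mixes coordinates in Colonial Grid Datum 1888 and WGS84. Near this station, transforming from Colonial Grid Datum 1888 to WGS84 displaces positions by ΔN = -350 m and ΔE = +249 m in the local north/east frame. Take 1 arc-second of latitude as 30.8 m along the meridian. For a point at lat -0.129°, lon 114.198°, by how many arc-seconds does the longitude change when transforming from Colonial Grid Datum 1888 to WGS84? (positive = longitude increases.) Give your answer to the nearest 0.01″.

At latitude -0.129°, cos φ = 0.999997.
1″ of longitude at this latitude = 30.80 × cos φ = 30.7999 m, so Δλ = 249.0 / 30.7999 = 8.084″.

Δλ = 8.08″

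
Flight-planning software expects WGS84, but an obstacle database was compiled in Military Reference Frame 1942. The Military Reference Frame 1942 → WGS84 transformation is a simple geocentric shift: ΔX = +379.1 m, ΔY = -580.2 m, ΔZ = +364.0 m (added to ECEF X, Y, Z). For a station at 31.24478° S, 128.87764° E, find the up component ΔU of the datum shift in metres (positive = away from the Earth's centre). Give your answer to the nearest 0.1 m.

ΔU = -778.4 m

The local up (radial) axis is (cos φ cos λ, cos φ sin λ, sin φ), giving ΔU = -203.434 − 386.167 − 188.805 = -778.41 m.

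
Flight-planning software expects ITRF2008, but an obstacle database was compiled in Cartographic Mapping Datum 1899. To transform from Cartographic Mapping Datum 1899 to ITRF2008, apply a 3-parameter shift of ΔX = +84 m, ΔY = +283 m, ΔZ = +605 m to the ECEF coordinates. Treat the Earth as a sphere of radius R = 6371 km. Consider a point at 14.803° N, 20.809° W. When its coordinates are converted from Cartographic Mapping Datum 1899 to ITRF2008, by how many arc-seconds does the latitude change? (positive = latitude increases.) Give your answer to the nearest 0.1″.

Δφ = 19.1″

sin φ = 0.255496, cos φ = 0.966810, sin λ = -0.355254, cos λ = 0.934770.
North component: ΔN = −sin φ cos λ·ΔX − sin φ sin λ·ΔY + cos φ·ΔZ = −(0.255496)(0.934770)(84) − (0.255496)(-0.355254)(283) + (0.966810)(605) = 590.55 m.
1° of latitude spans πR/180 = 111195 m, so Δφ = 590.55 / 111195 × 3600 = 19.119″.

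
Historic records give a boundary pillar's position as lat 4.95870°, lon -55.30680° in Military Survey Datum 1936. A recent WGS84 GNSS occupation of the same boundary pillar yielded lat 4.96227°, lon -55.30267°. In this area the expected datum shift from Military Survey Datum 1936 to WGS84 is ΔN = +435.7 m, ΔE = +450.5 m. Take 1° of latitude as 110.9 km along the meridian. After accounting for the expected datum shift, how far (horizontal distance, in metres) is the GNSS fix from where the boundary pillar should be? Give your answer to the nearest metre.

Observed coordinate differences: Δφ = +0.00357°, Δλ = +0.00413°.
Converting to metres (1° lat = 110900 m, cos φ = 0.996257): observed ΔN = 395.9 m, observed ΔE = 456.3 m.
Subtracting the expected shift leaves a residual of 395.9 − (435.7) = -39.8 m north and 456.3 − (450.5) = 5.8 m east.
Residual distance = √((-39.8)² + 5.8²) = 40.2 m.

40 m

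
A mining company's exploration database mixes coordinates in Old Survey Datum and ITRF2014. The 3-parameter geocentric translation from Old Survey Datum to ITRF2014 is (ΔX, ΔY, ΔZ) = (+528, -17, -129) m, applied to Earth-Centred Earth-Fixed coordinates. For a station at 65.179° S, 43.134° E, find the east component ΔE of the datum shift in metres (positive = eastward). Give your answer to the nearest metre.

The local east axis at (φ, λ) is (−sin λ, cos λ, 0), so ΔE = −sin(43.134°)·528 + cos(43.134°)·(-17) = -373.40 m.

ΔE = -373 m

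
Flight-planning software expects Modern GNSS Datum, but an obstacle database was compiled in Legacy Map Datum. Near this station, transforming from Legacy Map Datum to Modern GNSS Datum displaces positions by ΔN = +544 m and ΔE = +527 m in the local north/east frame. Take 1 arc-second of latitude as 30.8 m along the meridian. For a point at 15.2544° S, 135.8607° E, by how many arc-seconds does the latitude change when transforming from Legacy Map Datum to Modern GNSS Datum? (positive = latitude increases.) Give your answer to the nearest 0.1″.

1″ of latitude = 30.80 m, so Δφ = 544.0 / 30.80 = 17.662″.

Δφ = 17.7″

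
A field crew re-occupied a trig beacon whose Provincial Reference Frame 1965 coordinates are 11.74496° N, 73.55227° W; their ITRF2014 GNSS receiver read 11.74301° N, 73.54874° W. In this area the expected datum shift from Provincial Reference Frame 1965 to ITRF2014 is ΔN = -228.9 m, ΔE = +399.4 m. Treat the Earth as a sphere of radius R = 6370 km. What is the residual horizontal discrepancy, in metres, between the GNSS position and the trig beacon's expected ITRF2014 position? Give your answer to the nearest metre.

Observed coordinate differences: Δφ = -0.00195°, Δλ = +0.00353°.
Converting to metres (1° lat = 111177 m, cos φ = 0.979063): observed ΔN = -216.8 m, observed ΔE = 384.2 m.
Subtracting the expected shift leaves a residual of -216.8 − (-228.9) = 12.1 m north and 384.2 − (399.4) = -15.2 m east.
Residual distance = √(12.1² + (-15.2)²) = 19.4 m.

19 m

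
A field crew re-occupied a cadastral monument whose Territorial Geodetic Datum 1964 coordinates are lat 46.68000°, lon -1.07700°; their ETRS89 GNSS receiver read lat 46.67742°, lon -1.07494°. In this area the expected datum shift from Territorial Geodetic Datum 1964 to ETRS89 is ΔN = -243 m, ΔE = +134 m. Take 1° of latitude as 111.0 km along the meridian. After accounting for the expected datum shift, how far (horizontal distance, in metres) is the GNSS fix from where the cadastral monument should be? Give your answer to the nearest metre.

49 m

Observed coordinate differences: Δφ = -0.00258°, Δλ = +0.00206°.
Converting to metres (1° lat = 111000 m, cos φ = 0.686072): observed ΔN = -286.4 m, observed ΔE = 156.9 m.
Subtracting the expected shift leaves a residual of -286.4 − (-243) = -43.4 m north and 156.9 − (134) = 22.9 m east.
Residual distance = √((-43.4)² + 22.9²) = 49.0 m.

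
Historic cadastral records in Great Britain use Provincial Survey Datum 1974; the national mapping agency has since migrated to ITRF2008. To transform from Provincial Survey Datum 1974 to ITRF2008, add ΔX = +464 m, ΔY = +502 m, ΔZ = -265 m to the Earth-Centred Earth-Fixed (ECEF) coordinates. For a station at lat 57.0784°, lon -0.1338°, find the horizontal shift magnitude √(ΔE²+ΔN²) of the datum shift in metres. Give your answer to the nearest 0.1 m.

At φ = 57.0784°, λ = -0.1338°: sin φ = 0.839415, cos φ = 0.543491, sin λ = -0.002335, cos λ = 0.999997.
ΔE = −sin λ·ΔX + cos λ·ΔY = −(-0.002335)·(464) + (0.999997)·(502) = 503.08 m.
ΔN = −sin φ cos λ·ΔX − sin φ sin λ·ΔY + cos φ·ΔZ = −(0.839415)(0.999997)(464) − (0.839415)(-0.002335)(502) + (0.543491)(-265) = -532.53 m.
Horizontal magnitude = √(ΔE² + ΔN²) = √(503.08² + (-532.53)²) = 732.58 m.

732.6 m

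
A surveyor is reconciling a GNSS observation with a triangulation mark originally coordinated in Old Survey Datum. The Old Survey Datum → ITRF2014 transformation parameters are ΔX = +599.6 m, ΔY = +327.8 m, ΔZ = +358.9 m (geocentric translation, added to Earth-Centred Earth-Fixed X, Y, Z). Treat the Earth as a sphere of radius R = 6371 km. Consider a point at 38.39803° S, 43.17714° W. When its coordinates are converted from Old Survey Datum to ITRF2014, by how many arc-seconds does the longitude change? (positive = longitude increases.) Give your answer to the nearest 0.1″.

sin φ = -0.621121, cos φ = 0.783715, sin λ = -0.684256, cos λ = 0.729242.
East component: ΔE = −sin λ·ΔX + cos λ·ΔY = −(-0.684256)(599.6) + (0.729242)(327.8) = 649.33 m.
1° of latitude spans πR/180 = 111195 m; at latitude φ, 1° of longitude spans that × cos φ = 87145.1 m, so Δλ = 649.33 / 87145.1 × 3600 = 26.824″.

Δλ = 26.8″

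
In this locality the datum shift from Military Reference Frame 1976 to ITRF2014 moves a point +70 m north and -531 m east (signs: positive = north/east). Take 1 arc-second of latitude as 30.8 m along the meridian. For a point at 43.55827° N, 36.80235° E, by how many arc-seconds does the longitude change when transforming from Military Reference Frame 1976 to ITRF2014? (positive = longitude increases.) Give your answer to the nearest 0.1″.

At latitude 43.55827°, cos φ = 0.724674.
1″ of longitude at this latitude = 30.80 × cos φ = 22.3200 m, so Δλ = -531.0 / 22.3200 = -23.790″.

Δλ = -23.8″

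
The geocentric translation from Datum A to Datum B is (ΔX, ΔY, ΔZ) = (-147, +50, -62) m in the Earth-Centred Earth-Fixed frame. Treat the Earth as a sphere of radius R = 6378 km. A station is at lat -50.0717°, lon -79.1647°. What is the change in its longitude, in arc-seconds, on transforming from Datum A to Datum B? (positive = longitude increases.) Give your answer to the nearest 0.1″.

Δλ = -6.8″

sin φ = -0.766848, cos φ = 0.641828, sin λ = -0.982172, cos λ = 0.187986.
East component: ΔE = −sin λ·ΔX + cos λ·ΔY = −(-0.982172)(-147) + (0.187986)(50) = -134.98 m.
1° of latitude spans πR/180 = 111317 m; at latitude φ, 1° of longitude spans that × cos φ = 71446.5 m, so Δλ = -134.98 / 71446.5 × 3600 = -6.801″.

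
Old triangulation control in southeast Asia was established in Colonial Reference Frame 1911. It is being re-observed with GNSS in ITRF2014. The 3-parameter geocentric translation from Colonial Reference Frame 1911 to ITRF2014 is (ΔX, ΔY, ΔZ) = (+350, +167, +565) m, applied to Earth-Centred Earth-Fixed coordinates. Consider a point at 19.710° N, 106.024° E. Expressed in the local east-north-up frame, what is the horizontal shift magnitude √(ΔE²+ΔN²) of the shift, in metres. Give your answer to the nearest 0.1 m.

The local east axis at (φ, λ) is (−sin λ, cos λ, 0), so ΔE = −sin(106.024°)·350 + cos(106.024°)·167 = -382.50 m.
The local north axis is (−sin φ cos λ, −sin φ sin λ, cos φ), giving ΔN = 32.584 − 54.134 + 531.898 = 510.35 m.
Horizontal magnitude = √(ΔE² + ΔN²) = √((-382.50)² + 510.35²) = 637.78 m.

637.8 m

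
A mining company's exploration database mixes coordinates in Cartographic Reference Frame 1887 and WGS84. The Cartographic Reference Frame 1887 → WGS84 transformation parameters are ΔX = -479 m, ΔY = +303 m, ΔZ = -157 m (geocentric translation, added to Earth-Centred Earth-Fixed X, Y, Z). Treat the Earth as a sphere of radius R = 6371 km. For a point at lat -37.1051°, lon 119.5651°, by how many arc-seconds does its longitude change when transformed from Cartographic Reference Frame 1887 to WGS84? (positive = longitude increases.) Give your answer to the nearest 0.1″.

sin φ = -0.603279, cos φ = 0.797530, sin λ = 0.869796, cos λ = -0.493412.
East component: ΔE = −sin λ·ΔX + cos λ·ΔY = −(0.869796)(-479) + (-0.493412)(303) = 267.13 m.
1° of latitude spans πR/180 = 111195 m; at latitude φ, 1° of longitude spans that × cos φ = 88681.3 m, so Δλ = 267.13 / 88681.3 × 3600 = 10.844″.

Δλ = 10.8″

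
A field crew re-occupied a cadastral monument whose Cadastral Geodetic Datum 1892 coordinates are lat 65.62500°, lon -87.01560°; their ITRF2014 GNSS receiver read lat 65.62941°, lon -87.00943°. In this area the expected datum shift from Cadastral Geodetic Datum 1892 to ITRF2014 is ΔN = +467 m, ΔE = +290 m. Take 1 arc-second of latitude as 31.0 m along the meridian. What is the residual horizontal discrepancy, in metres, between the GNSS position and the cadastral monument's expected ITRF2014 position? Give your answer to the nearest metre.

Observed coordinate differences: Δφ = +0.00441°, Δλ = +0.00617°.
Converting to metres (1° lat = 111600 m, cos φ = 0.412707): observed ΔN = 492.2 m, observed ΔE = 284.2 m.
Subtracting the expected shift leaves a residual of 492.2 − (467) = 25.2 m north and 284.2 − (290) = -5.8 m east.
Residual distance = √(25.2² + (-5.8)²) = 25.8 m.

26 m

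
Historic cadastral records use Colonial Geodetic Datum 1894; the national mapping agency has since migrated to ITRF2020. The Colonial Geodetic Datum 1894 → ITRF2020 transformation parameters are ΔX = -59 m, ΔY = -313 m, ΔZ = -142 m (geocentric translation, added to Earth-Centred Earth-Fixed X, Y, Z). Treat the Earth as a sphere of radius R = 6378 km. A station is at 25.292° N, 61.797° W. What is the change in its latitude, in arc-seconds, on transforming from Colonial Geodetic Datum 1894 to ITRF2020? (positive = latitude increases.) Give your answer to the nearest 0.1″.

sin φ = 0.427232, cos φ = 0.904142, sin λ = -0.881279, cos λ = 0.472597.
North component: ΔN = −sin φ cos λ·ΔX − sin φ sin λ·ΔY + cos φ·ΔZ = −(0.427232)(0.472597)(-59) − (0.427232)(-0.881279)(-313) + (0.904142)(-142) = -234.32 m.
1° of latitude spans πR/180 = 111317 m, so Δφ = -234.32 / 111317 × 3600 = -7.578″.

Δφ = -7.6″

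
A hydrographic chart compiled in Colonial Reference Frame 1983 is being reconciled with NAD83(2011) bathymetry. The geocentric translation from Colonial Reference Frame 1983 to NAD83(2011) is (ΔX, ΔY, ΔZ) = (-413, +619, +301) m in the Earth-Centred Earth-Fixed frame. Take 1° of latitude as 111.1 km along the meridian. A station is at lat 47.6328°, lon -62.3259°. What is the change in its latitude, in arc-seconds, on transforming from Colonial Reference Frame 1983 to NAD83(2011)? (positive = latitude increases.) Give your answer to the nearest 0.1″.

sin φ = 0.738841, cos φ = 0.673880, sin λ = -0.885604, cos λ = 0.464442.
North component: ΔN = −sin φ cos λ·ΔX − sin φ sin λ·ΔY + cos φ·ΔZ = −(0.738841)(0.464442)(-413) − (0.738841)(-0.885604)(619) + (0.673880)(301) = 749.58 m.
1° of latitude spans 111100 m, so Δφ = 749.58 / 111100 × 3600 = 24.289″.

Δφ = 24.3″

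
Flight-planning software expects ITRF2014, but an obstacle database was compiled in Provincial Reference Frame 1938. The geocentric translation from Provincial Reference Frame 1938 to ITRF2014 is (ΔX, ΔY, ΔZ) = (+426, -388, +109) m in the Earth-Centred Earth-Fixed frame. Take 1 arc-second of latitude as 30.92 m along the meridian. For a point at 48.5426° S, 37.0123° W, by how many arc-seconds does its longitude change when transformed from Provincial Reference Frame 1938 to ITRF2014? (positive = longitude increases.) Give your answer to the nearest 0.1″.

sin φ = -0.749448, cos φ = 0.662063, sin λ = -0.601986, cos λ = 0.798506.
East component: ΔE = −sin λ·ΔX + cos λ·ΔY = −(-0.601986)(426) + (0.798506)(-388) = -53.37 m.
1° of latitude spans 3600 × 30.92 = 111312 m; at latitude φ, 1° of longitude spans that × cos φ = 73695.6 m, so Δλ = -53.37 / 73695.6 × 3600 = -2.607″.

Δλ = -2.6″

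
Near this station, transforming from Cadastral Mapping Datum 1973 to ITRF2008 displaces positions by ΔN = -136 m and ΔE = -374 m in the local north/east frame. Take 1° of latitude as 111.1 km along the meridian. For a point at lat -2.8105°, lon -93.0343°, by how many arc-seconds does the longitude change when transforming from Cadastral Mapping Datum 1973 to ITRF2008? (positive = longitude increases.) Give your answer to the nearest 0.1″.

At latitude -2.8105°, cos φ = 0.998797.
1° of longitude at this latitude = 111.1 × cos φ = 110.97 km, so Δλ = -374.0 / 110966.4 = -0.0033704° = -12.133″.

Δλ = -12.1″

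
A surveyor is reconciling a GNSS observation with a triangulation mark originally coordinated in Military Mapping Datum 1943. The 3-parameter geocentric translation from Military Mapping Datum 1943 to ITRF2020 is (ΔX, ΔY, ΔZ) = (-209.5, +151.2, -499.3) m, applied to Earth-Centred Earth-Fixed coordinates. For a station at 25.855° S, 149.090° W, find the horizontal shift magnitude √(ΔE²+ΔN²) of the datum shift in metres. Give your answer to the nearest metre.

At φ = -25.855°, λ = -149.090°: sin φ = -0.436095, cos φ = 0.899901, sin λ = -0.513691, cos λ = -0.857975.
ΔE = −sin λ·ΔX + cos λ·ΔY = −(-0.513691)·(-209.5) + (-0.857975)·(151.2) = -237.34 m.
ΔN = −sin φ cos λ·ΔX − sin φ sin λ·ΔY + cos φ·ΔZ = −(-0.436095)(-0.857975)(-209.5) − (-0.436095)(-0.513691)(151.2) + (0.899901)(-499.3) = -404.81 m.
Horizontal magnitude = √(ΔE² + ΔN²) = √((-237.34)² + (-404.81)²) = 469.25 m.

469 m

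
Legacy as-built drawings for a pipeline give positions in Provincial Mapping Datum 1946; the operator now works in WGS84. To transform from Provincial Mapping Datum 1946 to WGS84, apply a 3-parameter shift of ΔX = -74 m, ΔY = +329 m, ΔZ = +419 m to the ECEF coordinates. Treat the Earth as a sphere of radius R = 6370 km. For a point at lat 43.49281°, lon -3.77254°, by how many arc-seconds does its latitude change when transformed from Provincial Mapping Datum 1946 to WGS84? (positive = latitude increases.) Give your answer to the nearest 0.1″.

sin φ = 0.688264, cos φ = 0.725461, sin λ = -0.065796, cos λ = 0.997833.
North component: ΔN = −sin φ cos λ·ΔX − sin φ sin λ·ΔY + cos φ·ΔZ = −(0.688264)(0.997833)(-74) − (0.688264)(-0.065796)(329) + (0.725461)(419) = 369.69 m.
1° of latitude spans πR/180 = 111177 m, so Δφ = 369.69 / 111177 × 3600 = 11.971″.

Δφ = 12.0″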